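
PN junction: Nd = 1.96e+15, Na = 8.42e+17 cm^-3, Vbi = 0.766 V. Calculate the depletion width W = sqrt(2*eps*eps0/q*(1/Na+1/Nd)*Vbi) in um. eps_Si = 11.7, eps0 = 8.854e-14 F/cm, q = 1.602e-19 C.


Step 1: 1/Na + 1/Nd = 1/8.42e+17 + 1/1.96e+15 = 5.11392e-16
Step 2: 2*eps*eps0/q = 2*11.7*8.854e-14/1.602e-19 = 1.293281e+07
Step 3: W^2 = 1.293281e+07 * 5.11392e-16 * 0.766 = 5.06612e-09
Step 4: W = sqrt(5.06612e-09) = 7.118e-05 cm = 0.7118 um

0.7118


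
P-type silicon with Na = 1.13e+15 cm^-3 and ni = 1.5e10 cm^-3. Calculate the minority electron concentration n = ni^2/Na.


Step 1: Majority hole concentration p ≈ Na = 1.13e+15 cm^-3
Step 2: n = ni^2 / Na = (1.5e10)^2 / 1.13e+15
Step 3: n = 1.99e+05 cm^-3

1.99e+05


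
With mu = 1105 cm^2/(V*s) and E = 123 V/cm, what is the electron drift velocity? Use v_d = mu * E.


Step 1: v_d = mu * E
Step 2: v_d = 1105 * 123 = 135915
Step 3: v_d = 1.36e+05 cm/s

1.36e+05


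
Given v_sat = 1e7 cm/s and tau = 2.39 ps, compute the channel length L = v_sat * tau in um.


Step 1: tau in seconds = 2.39 ps * 1e-12 = 2.3900e-12 s
Step 2: L = v_sat * tau = 1e7 * 2.3900e-12 = 2.3900e-05 cm
Step 3: L in um = 2.3900e-05 * 1e4 = 0.239 um

0.239


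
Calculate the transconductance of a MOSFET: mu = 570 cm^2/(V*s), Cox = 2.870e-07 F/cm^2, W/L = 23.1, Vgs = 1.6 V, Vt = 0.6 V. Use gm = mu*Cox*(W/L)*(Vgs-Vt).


Step 1: Vov = Vgs - Vt = 1.6 - 0.6 = 1.0 V
Step 2: gm = mu * Cox * (W/L) * Vov
Step 3: gm = 570 * 2.870e-07 * 23.1 * 1.0 = 3.78e-03 S

3.78e-03


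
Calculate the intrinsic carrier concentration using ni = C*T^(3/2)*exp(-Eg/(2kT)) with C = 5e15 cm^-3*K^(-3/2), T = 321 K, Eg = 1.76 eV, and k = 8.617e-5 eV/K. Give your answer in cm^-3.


Step 1: Compute kT = 8.617e-5 * 321 = 0.02766057 eV
Step 2: Exponent = -Eg/(2kT) = -1.76/(2*0.02766057) = -31.81424
Step 3: T^(3/2) = 321^1.5 = 5751.19
Step 4: ni = 5e15 * 5751.19 * exp(-31.81424) = 4.39e+05 cm^-3

4.39e+05


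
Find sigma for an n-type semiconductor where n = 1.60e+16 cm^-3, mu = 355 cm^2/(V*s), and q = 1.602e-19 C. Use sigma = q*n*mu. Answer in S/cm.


Step 1: sigma = q * n * mu
Step 2: sigma = 1.602e-19 * 1.60e+16 * 355
Step 3: sigma = 9.099e-01 S/cm

9.099e-01


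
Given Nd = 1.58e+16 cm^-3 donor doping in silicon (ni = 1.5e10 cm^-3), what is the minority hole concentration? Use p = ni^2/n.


Step 1: Since Nd >> ni, n ≈ Nd = 1.58e+16 cm^-3
Step 2: p = ni^2 / n = (1.5e10)^2 / 1.58e+16
Step 3: p = 2.25e20 / 1.58e+16 = 1.42e+04 cm^-3

1.42e+04


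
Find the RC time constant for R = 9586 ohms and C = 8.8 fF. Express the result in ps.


Step 1: tau = R * C
Step 2: tau = 9586 * 8.8 fF = 9586 * 8.8e-15 F
Step 3: tau = 8.43568e-11 s = 84.3568 ps

84.3568


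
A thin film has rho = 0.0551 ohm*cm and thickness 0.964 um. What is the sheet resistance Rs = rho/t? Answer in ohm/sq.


Step 1: Convert thickness to cm: t = 0.964 um = 9.6400e-05 cm
Step 2: Rs = rho / t = 0.0551 / 9.6400e-05
Step 3: Rs = 571.6 ohm/sq

571.6


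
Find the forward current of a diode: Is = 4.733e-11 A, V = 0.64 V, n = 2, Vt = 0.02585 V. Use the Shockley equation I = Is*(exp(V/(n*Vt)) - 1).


Step 1: V/(n*Vt) = 0.64/(2*0.02585) = 12.3791
Step 2: exp(12.3791) = 2.3778e+05
Step 3: I = 4.733e-11 * (2.3778e+05 - 1) = 1.13e-05 A

1.13e-05


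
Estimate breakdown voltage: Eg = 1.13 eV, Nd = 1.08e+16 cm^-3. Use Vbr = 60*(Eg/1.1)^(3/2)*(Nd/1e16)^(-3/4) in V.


Step 1: Eg/1.1 = 1.13/1.1 = 1.027273
Step 2: (Eg/1.1)^1.5 = 1.027273^1.5 = 1.041187
Step 3: (Nd/1e16)^(-0.75) = (1.08)^(-0.75) = 0.943913
Step 4: Vbr = 60 * 1.041187 * 0.943913 = 59.0 V

59.0


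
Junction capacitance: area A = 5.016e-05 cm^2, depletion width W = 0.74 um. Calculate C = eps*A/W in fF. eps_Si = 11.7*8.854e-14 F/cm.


Step 1: eps_Si = 11.7 * 8.854e-14 = 1.035918e-12 F/cm
Step 2: W in cm = 0.74 * 1e-4 = 7.40e-05 cm
Step 3: C = 1.035918e-12 * 5.016e-05 / 7.40e-05 = 7.021844e-13 F
Step 4: C = 702.18 fF

702.18


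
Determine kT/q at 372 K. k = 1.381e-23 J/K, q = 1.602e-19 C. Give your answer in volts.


Step 1: kT = 1.381e-23 * 372 = 5.13732e-21 J
Step 2: Vt = kT/q = 5.13732e-21 / 1.602e-19
Step 3: Vt = 0.03207 V

0.03207


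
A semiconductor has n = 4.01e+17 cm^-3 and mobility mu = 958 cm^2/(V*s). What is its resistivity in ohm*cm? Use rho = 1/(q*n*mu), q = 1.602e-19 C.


Step 1: sigma = q * n * mu = 1.602e-19 * 4.01e+17 * 958 = 6.15421e+01 S/cm
Step 2: rho = 1 / sigma = 1 / 6.15421e+01 = 0.01625 ohm*cm

0.01625


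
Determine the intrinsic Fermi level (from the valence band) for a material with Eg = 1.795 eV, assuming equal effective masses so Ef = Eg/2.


Step 1: For an intrinsic semiconductor, the Fermi level sits at midgap.
Step 2: Ef = Eg / 2 = 1.795 / 2 = 0.8975 eV

0.8975


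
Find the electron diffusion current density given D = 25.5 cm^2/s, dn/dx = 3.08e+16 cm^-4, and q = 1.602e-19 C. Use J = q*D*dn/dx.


Step 1: J = q * D * (dn/dx)
Step 2: J = 1.602e-19 * 25.5 * 3.08e+16
Step 3: J = 1.26e-01 A/cm^2

1.26e-01


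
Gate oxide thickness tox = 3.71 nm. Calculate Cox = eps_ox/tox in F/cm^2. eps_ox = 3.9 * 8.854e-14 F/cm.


Step 1: eps_ox = 3.9 * 8.854e-14 = 3.45306e-13 F/cm
Step 2: tox in cm = 3.71 nm * 1e-7 = 3.7100e-07 cm
Step 3: Cox = 3.45306e-13 / 3.7100e-07 = 9.31e-07 F/cm^2

9.31e-07


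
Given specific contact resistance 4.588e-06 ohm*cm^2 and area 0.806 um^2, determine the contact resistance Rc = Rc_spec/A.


Step 1: Convert area to cm^2: 0.806 um^2 = 8.0600e-09 cm^2
Step 2: Rc = Rc_spec / A = 4.588e-06 / 8.0600e-09
Step 3: Rc = 5.69e+02 ohms

5.69e+02


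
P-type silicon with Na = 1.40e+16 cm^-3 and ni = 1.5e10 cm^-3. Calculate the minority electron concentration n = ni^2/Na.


Step 1: Majority hole concentration p ≈ Na = 1.40e+16 cm^-3
Step 2: n = ni^2 / Na = (1.5e10)^2 / 1.40e+16
Step 3: n = 1.61e+04 cm^-3

1.61e+04


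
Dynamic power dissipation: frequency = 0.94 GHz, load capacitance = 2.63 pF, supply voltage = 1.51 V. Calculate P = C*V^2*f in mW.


Step 1: V^2 = 1.51^2 = 2.2801 V^2
Step 2: P = C*V^2*f = 2.63e-12 F * 2.2801 * 0.94e9 Hz
Step 3: P = 5.63686322e-03 W
Step 4: P = 5.637 mW

5.637


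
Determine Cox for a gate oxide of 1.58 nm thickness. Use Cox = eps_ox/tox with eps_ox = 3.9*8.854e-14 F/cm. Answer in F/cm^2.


Step 1: eps_ox = 3.9 * 8.854e-14 = 3.45306e-13 F/cm
Step 2: tox in cm = 1.58 nm * 1e-7 = 1.5800e-07 cm
Step 3: Cox = 3.45306e-13 / 1.5800e-07 = 2.19e-06 F/cm^2

2.19e-06


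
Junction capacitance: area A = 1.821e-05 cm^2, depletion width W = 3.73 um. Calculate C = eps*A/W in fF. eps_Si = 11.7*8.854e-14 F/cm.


Step 1: eps_Si = 11.7 * 8.854e-14 = 1.035918e-12 F/cm
Step 2: W in cm = 3.73 * 1e-4 = 3.73e-04 cm
Step 3: C = 1.035918e-12 * 1.821e-05 / 3.73e-04 = 5.057391e-14 F
Step 4: C = 50.57 fF

50.57


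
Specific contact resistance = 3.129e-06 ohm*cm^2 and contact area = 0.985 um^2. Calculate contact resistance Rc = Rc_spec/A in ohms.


Step 1: Convert area to cm^2: 0.985 um^2 = 9.8500e-09 cm^2
Step 2: Rc = Rc_spec / A = 3.129e-06 / 9.8500e-09
Step 3: Rc = 3.18e+02 ohms

3.18e+02


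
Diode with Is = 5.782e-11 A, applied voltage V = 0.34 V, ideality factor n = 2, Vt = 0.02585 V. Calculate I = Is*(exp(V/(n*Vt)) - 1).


Step 1: V/(n*Vt) = 0.34/(2*0.02585) = 6.5764
Step 2: exp(6.5764) = 7.1795e+02
Step 3: I = 5.782e-11 * (7.1795e+02 - 1) = 4.15e-08 A

4.15e-08


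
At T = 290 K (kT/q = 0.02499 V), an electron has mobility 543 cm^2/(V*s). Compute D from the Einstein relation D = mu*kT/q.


Step 1: D = mu * (kT/q)
Step 2: D = 543 * 0.02499
Step 3: D = 13.57 cm^2/s

13.57


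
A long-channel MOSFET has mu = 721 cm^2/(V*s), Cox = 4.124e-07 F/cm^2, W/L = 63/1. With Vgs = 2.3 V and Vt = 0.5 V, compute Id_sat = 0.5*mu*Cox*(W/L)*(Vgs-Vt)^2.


Step 1: Overdrive voltage Vov = Vgs - Vt = 2.3 - 0.5 = 1.8 V
Step 2: W/L = 63/1 = 63
Step 3: Id = 0.5 * 721 * 4.124e-07 * 63 * 1.8^2
Step 4: Id = 3.03e-02 A

3.03e-02


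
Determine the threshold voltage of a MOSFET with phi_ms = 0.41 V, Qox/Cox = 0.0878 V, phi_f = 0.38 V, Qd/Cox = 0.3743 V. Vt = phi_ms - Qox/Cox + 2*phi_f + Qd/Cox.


Step 1: Vt = phi_ms - Qox/Cox + 2*phi_f + Qd/Cox
Step 2: Vt = 0.41 - 0.0878 + 2*0.38 + 0.3743
Step 3: Vt = 0.41 - 0.0878 + 0.76 + 0.3743
Step 4: Vt = 1.4565 V

1.4565


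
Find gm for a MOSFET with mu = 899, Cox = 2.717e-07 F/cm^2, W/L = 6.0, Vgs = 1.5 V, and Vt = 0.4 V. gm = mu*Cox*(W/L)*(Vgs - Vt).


Step 1: Vov = Vgs - Vt = 1.5 - 0.4 = 1.1 V
Step 2: gm = mu * Cox * (W/L) * Vov
Step 3: gm = 899 * 2.717e-07 * 6.0 * 1.1 = 1.61e-03 S

1.61e-03


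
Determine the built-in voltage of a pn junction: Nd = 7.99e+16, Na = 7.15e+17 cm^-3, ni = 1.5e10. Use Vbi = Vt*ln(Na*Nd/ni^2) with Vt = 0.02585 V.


Step 1: Compute Na*Nd/ni^2 = 7.15e+17 * 7.99e+16 / (1.5e10)^2 = 2.5390e+14
Step 2: ln(2.5390e+14) = 33.1680
Step 3: Vbi = 0.02585 * 33.1680 = 0.857 V

0.857


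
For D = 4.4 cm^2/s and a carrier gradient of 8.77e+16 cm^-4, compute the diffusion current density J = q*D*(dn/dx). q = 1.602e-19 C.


Step 1: J = q * D * (dn/dx)
Step 2: J = 1.602e-19 * 4.4 * 8.77e+16
Step 3: J = 6.18e-02 A/cm^2

6.18e-02


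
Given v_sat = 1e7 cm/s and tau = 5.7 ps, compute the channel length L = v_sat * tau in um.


Step 1: tau in seconds = 5.7 ps * 1e-12 = 5.7000e-12 s
Step 2: L = v_sat * tau = 1e7 * 5.7000e-12 = 5.7000e-05 cm
Step 3: L in um = 5.7000e-05 * 1e4 = 0.57 um

0.57


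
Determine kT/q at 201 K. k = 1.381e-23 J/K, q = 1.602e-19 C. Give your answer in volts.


Step 1: kT = 1.381e-23 * 201 = 2.77581e-21 J
Step 2: Vt = kT/q = 2.77581e-21 / 1.602e-19
Step 3: Vt = 0.01733 V

0.01733


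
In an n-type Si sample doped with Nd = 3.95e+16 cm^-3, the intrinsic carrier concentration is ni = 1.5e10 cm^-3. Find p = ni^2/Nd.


Step 1: Since Nd >> ni, n ≈ Nd = 3.95e+16 cm^-3
Step 2: p = ni^2 / n = (1.5e10)^2 / 3.95e+16
Step 3: p = 2.25e20 / 3.95e+16 = 5.70e+03 cm^-3

5.70e+03


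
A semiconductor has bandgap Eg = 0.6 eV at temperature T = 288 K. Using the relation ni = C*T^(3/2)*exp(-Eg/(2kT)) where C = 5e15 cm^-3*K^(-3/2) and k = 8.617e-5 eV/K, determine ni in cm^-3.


Step 1: Compute kT = 8.617e-5 * 288 = 0.02481696 eV
Step 2: Exponent = -Eg/(2kT) = -0.6/(2*0.02481696) = -12.08851
Step 3: T^(3/2) = 288^1.5 = 4887.52
Step 4: ni = 5e15 * 4887.52 * exp(-12.08851) = 1.37e+14 cm^-3

1.37e+14


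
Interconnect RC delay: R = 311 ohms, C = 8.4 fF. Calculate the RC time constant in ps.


Step 1: tau = R * C
Step 2: tau = 311 * 8.4 fF = 311 * 8.4e-15 F
Step 3: tau = 2.6124e-12 s = 2.6124 ps

2.6124


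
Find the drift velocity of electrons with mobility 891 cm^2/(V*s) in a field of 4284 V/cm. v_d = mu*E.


Step 1: v_d = mu * E
Step 2: v_d = 891 * 4284 = 3817044
Step 3: v_d = 3.82e+06 cm/s

3.82e+06


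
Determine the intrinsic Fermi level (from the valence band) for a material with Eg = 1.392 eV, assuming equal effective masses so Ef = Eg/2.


Step 1: For an intrinsic semiconductor, the Fermi level sits at midgap.
Step 2: Ef = Eg / 2 = 1.392 / 2 = 0.696 eV

0.696


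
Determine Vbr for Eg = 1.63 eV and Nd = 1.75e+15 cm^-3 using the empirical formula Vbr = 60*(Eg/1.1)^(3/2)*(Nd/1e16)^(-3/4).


Step 1: Eg/1.1 = 1.63/1.1 = 1.481818
Step 2: (Eg/1.1)^1.5 = 1.481818^1.5 = 1.803816
Step 3: (Nd/1e16)^(-0.75) = (0.175)^(-0.75) = 3.695911
Step 4: Vbr = 60 * 1.803816 * 3.695911 = 400.0 V

400.0


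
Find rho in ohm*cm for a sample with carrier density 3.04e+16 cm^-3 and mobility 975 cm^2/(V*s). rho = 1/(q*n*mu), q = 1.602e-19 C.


Step 1: sigma = q * n * mu = 1.602e-19 * 3.04e+16 * 975 = 4.74833e+00 S/cm
Step 2: rho = 1 / sigma = 1 / 4.74833e+00 = 0.2106 ohm*cm

0.2106


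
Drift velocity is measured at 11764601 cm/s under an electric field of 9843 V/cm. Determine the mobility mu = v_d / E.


Step 1: mu = v_d / E
Step 2: mu = 11764601 / 9843
Step 3: mu = 1195.23 cm^2/(V*s)

1195.23


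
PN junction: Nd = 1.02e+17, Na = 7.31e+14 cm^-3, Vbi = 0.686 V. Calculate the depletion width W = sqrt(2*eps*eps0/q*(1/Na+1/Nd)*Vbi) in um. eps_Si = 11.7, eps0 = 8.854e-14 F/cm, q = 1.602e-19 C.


Step 1: 1/Na + 1/Nd = 1/7.31e+14 + 1/1.02e+17 = 1.37779e-15
Step 2: 2*eps*eps0/q = 2*11.7*8.854e-14/1.602e-19 = 1.293281e+07
Step 3: W^2 = 1.293281e+07 * 1.37779e-15 * 0.686 = 1.22236e-08
Step 4: W = sqrt(1.22236e-08) = 1.106e-04 cm = 1.106 um

1.106


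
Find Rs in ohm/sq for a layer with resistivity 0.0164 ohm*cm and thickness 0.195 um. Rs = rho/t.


Step 1: Convert thickness to cm: t = 0.195 um = 1.9500e-05 cm
Step 2: Rs = rho / t = 0.0164 / 1.9500e-05
Step 3: Rs = 841.0 ohm/sq

841.0


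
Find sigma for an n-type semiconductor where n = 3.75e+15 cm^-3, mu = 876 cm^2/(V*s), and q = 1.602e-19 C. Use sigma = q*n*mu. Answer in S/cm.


Step 1: sigma = q * n * mu
Step 2: sigma = 1.602e-19 * 3.75e+15 * 876
Step 3: sigma = 5.263e-01 S/cm

5.263e-01


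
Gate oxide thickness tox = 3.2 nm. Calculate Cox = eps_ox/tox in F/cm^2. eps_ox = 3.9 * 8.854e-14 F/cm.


Step 1: eps_ox = 3.9 * 8.854e-14 = 3.45306e-13 F/cm
Step 2: tox in cm = 3.2 nm * 1e-7 = 3.2000e-07 cm
Step 3: Cox = 3.45306e-13 / 3.2000e-07 = 1.08e-06 F/cm^2

1.08e-06


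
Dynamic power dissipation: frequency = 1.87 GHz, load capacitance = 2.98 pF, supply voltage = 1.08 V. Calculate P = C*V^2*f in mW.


Step 1: V^2 = 1.08^2 = 1.1664 V^2
Step 2: P = C*V^2*f = 2.98e-12 F * 1.1664 * 1.87e9 Hz
Step 3: P = 6.49988064e-03 W
Step 4: P = 6.5 mW

6.5


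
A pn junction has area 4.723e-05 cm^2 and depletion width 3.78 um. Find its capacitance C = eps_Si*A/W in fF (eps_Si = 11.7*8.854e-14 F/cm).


Step 1: eps_Si = 11.7 * 8.854e-14 = 1.035918e-12 F/cm
Step 2: W in cm = 3.78 * 1e-4 = 3.78e-04 cm
Step 3: C = 1.035918e-12 * 4.723e-05 / 3.78e-04 = 1.294349e-13 F
Step 4: C = 129.43 fF

129.43


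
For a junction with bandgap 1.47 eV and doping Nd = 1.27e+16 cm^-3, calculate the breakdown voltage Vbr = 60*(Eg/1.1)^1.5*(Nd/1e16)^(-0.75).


Step 1: Eg/1.1 = 1.47/1.1 = 1.336364
Step 2: (Eg/1.1)^1.5 = 1.336364^1.5 = 1.544853
Step 3: (Nd/1e16)^(-0.75) = (1.27)^(-0.75) = 0.835886
Step 4: Vbr = 60 * 1.544853 * 0.835886 = 77.5 V

77.5


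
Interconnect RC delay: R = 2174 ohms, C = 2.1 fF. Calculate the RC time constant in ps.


Step 1: tau = R * C
Step 2: tau = 2174 * 2.1 fF = 2174 * 2.1e-15 F
Step 3: tau = 4.5654e-12 s = 4.5654 ps

4.5654


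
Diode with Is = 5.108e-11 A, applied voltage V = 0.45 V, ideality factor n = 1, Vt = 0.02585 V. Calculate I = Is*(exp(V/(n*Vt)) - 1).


Step 1: V/(n*Vt) = 0.45/(1*0.02585) = 17.4081
Step 2: exp(17.4081) = 3.6328e+07
Step 3: I = 5.108e-11 * (3.6328e+07 - 1) = 1.86e-03 A

1.86e-03


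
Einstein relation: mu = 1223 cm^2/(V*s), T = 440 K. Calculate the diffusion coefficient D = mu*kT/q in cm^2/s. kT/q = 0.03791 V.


Step 1: D = mu * (kT/q)
Step 2: D = 1223 * 0.03791
Step 3: D = 46.36 cm^2/s

46.36


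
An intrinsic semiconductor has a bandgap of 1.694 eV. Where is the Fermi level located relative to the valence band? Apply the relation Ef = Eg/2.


Step 1: For an intrinsic semiconductor, the Fermi level sits at midgap.
Step 2: Ef = Eg / 2 = 1.694 / 2 = 0.847 eV

0.847


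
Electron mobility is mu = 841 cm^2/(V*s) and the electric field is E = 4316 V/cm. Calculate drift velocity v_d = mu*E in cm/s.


Step 1: v_d = mu * E
Step 2: v_d = 841 * 4316 = 3629756
Step 3: v_d = 3.63e+06 cm/s

3.63e+06


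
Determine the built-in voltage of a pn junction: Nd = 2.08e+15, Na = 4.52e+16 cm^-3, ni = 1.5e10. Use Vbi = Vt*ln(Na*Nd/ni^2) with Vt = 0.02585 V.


Step 1: Compute Na*Nd/ni^2 = 4.52e+16 * 2.08e+15 / (1.5e10)^2 = 4.1785e+11
Step 2: ln(4.1785e+11) = 26.7584
Step 3: Vbi = 0.02585 * 26.7584 = 0.692 V

0.692


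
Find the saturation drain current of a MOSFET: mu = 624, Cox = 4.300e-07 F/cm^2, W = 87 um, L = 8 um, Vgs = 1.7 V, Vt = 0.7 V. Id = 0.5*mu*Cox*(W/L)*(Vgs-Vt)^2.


Step 1: Overdrive voltage Vov = Vgs - Vt = 1.7 - 0.7 = 1.0 V
Step 2: W/L = 87/8 = 10.875
Step 3: Id = 0.5 * 624 * 4.300e-07 * 10.875 * 1.0^2
Step 4: Id = 1.46e-03 A

1.46e-03


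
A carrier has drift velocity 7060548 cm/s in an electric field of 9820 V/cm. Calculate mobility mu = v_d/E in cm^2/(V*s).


Step 1: mu = v_d / E
Step 2: mu = 7060548 / 9820
Step 3: mu = 719.0 cm^2/(V*s)

719.0


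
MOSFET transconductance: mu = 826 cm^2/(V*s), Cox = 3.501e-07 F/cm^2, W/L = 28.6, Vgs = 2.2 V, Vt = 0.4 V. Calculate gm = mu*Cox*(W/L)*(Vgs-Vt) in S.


Step 1: Vov = Vgs - Vt = 2.2 - 0.4 = 1.8 V
Step 2: gm = mu * Cox * (W/L) * Vov
Step 3: gm = 826 * 3.501e-07 * 28.6 * 1.8 = 1.49e-02 S

1.49e-02


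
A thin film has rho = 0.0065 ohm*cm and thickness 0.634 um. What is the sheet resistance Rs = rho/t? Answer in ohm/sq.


Step 1: Convert thickness to cm: t = 0.634 um = 6.3400e-05 cm
Step 2: Rs = rho / t = 0.0065 / 6.3400e-05
Step 3: Rs = 102.5 ohm/sq

102.5


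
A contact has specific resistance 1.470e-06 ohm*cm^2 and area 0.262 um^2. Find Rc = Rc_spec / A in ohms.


Step 1: Convert area to cm^2: 0.262 um^2 = 2.6200e-09 cm^2
Step 2: Rc = Rc_spec / A = 1.470e-06 / 2.6200e-09
Step 3: Rc = 5.61e+02 ohms

5.61e+02


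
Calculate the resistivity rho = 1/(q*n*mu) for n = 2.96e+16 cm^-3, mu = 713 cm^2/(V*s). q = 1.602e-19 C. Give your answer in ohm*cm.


Step 1: sigma = q * n * mu = 1.602e-19 * 2.96e+16 * 713 = 3.38099e+00 S/cm
Step 2: rho = 1 / sigma = 1 / 3.38099e+00 = 0.2958 ohm*cm

0.2958


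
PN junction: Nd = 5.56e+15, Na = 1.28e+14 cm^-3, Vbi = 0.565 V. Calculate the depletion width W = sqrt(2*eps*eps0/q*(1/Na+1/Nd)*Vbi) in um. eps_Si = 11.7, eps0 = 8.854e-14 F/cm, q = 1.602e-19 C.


Step 1: 1/Na + 1/Nd = 1/1.28e+14 + 1/5.56e+15 = 7.99236e-15
Step 2: 2*eps*eps0/q = 2*11.7*8.854e-14/1.602e-19 = 1.293281e+07
Step 3: W^2 = 1.293281e+07 * 7.99236e-15 * 0.565 = 5.84005e-08
Step 4: W = sqrt(5.84005e-08) = 2.417e-04 cm = 2.417 um

2.417


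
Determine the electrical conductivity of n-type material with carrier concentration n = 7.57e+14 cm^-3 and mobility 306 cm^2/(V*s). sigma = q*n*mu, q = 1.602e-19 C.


Step 1: sigma = q * n * mu
Step 2: sigma = 1.602e-19 * 7.57e+14 * 306
Step 3: sigma = 3.711e-02 S/cm

3.711e-02


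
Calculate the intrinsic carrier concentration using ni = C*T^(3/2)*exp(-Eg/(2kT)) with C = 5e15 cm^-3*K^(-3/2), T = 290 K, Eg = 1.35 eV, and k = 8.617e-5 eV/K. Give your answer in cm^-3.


Step 1: Compute kT = 8.617e-5 * 290 = 0.0249893 eV
Step 2: Exponent = -Eg/(2kT) = -1.35/(2*0.0249893) = -27.01156
Step 3: T^(3/2) = 290^1.5 = 4938.52
Step 4: ni = 5e15 * 4938.52 * exp(-27.01156) = 4.59e+07 cm^-3

4.59e+07


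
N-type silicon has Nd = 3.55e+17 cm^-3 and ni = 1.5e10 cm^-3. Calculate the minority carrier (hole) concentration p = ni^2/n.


Step 1: Since Nd >> ni, n ≈ Nd = 3.55e+17 cm^-3
Step 2: p = ni^2 / n = (1.5e10)^2 / 3.55e+17
Step 3: p = 2.25e20 / 3.55e+17 = 6.34e+02 cm^-3

6.34e+02


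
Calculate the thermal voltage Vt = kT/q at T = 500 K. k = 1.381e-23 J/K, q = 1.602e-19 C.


Step 1: kT = 1.381e-23 * 500 = 6.905e-21 J
Step 2: Vt = kT/q = 6.905e-21 / 1.602e-19
Step 3: Vt = 0.0431 V

0.0431


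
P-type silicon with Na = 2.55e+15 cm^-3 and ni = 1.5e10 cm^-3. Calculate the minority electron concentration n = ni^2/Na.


Step 1: Majority hole concentration p ≈ Na = 2.55e+15 cm^-3
Step 2: n = ni^2 / Na = (1.5e10)^2 / 2.55e+15
Step 3: n = 8.82e+04 cm^-3

8.82e+04


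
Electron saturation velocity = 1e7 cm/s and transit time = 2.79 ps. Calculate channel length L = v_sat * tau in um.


Step 1: tau in seconds = 2.79 ps * 1e-12 = 2.7900e-12 s
Step 2: L = v_sat * tau = 1e7 * 2.7900e-12 = 2.7900e-05 cm
Step 3: L in um = 2.7900e-05 * 1e4 = 0.279 um

0.279


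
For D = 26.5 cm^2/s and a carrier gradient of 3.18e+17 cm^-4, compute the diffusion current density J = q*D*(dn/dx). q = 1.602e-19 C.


Step 1: J = q * D * (dn/dx)
Step 2: J = 1.602e-19 * 26.5 * 3.18e+17
Step 3: J = 1.35e+00 A/cm^2

1.35e+00


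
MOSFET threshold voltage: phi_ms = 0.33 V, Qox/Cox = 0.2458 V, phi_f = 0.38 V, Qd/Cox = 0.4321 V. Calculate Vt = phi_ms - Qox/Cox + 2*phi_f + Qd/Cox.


Step 1: Vt = phi_ms - Qox/Cox + 2*phi_f + Qd/Cox
Step 2: Vt = 0.33 - 0.2458 + 2*0.38 + 0.4321
Step 3: Vt = 0.33 - 0.2458 + 0.76 + 0.4321
Step 4: Vt = 1.2763 V

1.2763


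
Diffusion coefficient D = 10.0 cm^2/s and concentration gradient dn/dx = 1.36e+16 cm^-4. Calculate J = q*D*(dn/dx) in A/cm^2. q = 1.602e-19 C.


Step 1: J = q * D * (dn/dx)
Step 2: J = 1.602e-19 * 10.0 * 1.36e+16
Step 3: J = 2.18e-02 A/cm^2

2.18e-02


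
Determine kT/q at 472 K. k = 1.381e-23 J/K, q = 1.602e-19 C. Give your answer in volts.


Step 1: kT = 1.381e-23 * 472 = 6.51832e-21 J
Step 2: Vt = kT/q = 6.51832e-21 / 1.602e-19
Step 3: Vt = 0.04069 V

0.04069


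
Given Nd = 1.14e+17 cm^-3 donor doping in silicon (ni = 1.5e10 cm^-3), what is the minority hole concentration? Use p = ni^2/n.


Step 1: Since Nd >> ni, n ≈ Nd = 1.14e+17 cm^-3
Step 2: p = ni^2 / n = (1.5e10)^2 / 1.14e+17
Step 3: p = 2.25e20 / 1.14e+17 = 1.97e+03 cm^-3

1.97e+03


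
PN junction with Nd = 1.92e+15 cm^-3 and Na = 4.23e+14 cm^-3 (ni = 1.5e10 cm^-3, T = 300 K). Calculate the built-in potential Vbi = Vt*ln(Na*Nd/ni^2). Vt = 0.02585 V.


Step 1: Compute Na*Nd/ni^2 = 4.23e+14 * 1.92e+15 / (1.5e10)^2 = 3.6096e+09
Step 2: ln(3.6096e+09) = 22.0069
Step 3: Vbi = 0.02585 * 22.0069 = 0.569 V

0.569


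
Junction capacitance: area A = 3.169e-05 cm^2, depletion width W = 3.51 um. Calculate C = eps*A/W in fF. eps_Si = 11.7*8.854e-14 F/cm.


Step 1: eps_Si = 11.7 * 8.854e-14 = 1.035918e-12 F/cm
Step 2: W in cm = 3.51 * 1e-4 = 3.51e-04 cm
Step 3: C = 1.035918e-12 * 3.169e-05 / 3.51e-04 = 9.352775e-14 F
Step 4: C = 93.53 fF

93.53


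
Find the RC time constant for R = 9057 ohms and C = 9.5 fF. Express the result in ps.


Step 1: tau = R * C
Step 2: tau = 9057 * 9.5 fF = 9057 * 9.5e-15 F
Step 3: tau = 8.60415e-11 s = 86.0415 ps

86.0415


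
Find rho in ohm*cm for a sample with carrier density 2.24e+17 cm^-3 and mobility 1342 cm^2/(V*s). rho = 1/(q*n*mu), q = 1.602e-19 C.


Step 1: sigma = q * n * mu = 1.602e-19 * 2.24e+17 * 1342 = 4.81574e+01 S/cm
Step 2: rho = 1 / sigma = 1 / 4.81574e+01 = 0.02077 ohm*cm

0.02077


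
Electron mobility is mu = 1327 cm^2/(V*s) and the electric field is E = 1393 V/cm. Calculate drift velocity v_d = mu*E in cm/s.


Step 1: v_d = mu * E
Step 2: v_d = 1327 * 1393 = 1848511
Step 3: v_d = 1.85e+06 cm/s

1.85e+06


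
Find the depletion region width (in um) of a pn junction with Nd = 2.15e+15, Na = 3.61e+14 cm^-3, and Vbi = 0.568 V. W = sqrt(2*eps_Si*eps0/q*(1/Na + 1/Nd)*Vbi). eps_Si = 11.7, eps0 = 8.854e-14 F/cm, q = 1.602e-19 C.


Step 1: 1/Na + 1/Nd = 1/3.61e+14 + 1/2.15e+15 = 3.23520e-15
Step 2: 2*eps*eps0/q = 2*11.7*8.854e-14/1.602e-19 = 1.293281e+07
Step 3: W^2 = 1.293281e+07 * 3.23520e-15 * 0.568 = 2.37652e-08
Step 4: W = sqrt(2.37652e-08) = 1.542e-04 cm = 1.542 um

1.542


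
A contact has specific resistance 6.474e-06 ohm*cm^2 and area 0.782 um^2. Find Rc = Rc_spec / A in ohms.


Step 1: Convert area to cm^2: 0.782 um^2 = 7.8200e-09 cm^2
Step 2: Rc = Rc_spec / A = 6.474e-06 / 7.8200e-09
Step 3: Rc = 8.28e+02 ohms

8.28e+02


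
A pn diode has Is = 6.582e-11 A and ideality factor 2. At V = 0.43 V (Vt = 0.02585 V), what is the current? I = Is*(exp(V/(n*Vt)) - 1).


Step 1: V/(n*Vt) = 0.43/(2*0.02585) = 8.3172
Step 2: exp(8.3172) = 4.0937e+03
Step 3: I = 6.582e-11 * (4.0937e+03 - 1) = 2.69e-07 A

2.69e-07


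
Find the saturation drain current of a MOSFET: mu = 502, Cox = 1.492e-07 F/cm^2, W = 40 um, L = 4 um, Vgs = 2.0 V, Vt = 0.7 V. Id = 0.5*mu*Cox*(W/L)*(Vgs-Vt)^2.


Step 1: Overdrive voltage Vov = Vgs - Vt = 2.0 - 0.7 = 1.3 V
Step 2: W/L = 40/4 = 10
Step 3: Id = 0.5 * 502 * 1.492e-07 * 10 * 1.3^2
Step 4: Id = 6.33e-04 A

6.33e-04


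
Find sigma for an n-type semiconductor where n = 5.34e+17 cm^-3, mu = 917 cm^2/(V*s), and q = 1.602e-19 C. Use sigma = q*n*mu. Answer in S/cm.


Step 1: sigma = q * n * mu
Step 2: sigma = 1.602e-19 * 5.34e+17 * 917
Step 3: sigma = 7.845e+01 S/cm

7.845e+01


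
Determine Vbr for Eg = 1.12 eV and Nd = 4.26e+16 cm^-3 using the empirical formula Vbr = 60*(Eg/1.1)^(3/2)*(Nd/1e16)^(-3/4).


Step 1: Eg/1.1 = 1.12/1.1 = 1.018182
Step 2: (Eg/1.1)^1.5 = 1.018182^1.5 = 1.027397
Step 3: (Nd/1e16)^(-0.75) = (4.26)^(-0.75) = 0.337243
Step 4: Vbr = 60 * 1.027397 * 0.337243 = 20.8 V

20.8


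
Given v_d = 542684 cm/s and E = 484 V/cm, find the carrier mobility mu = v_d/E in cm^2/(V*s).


Step 1: mu = v_d / E
Step 2: mu = 542684 / 484
Step 3: mu = 1121.25 cm^2/(V*s)

1121.25


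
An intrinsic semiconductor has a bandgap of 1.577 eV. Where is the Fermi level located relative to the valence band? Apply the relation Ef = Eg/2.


Step 1: For an intrinsic semiconductor, the Fermi level sits at midgap.
Step 2: Ef = Eg / 2 = 1.577 / 2 = 0.7885 eV

0.7885


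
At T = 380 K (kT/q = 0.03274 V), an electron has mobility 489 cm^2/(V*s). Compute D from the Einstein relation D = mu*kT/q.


Step 1: D = mu * (kT/q)
Step 2: D = 489 * 0.03274
Step 3: D = 16.01 cm^2/s

16.01


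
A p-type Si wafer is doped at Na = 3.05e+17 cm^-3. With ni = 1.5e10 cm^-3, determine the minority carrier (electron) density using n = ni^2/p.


Step 1: Majority hole concentration p ≈ Na = 3.05e+17 cm^-3
Step 2: n = ni^2 / Na = (1.5e10)^2 / 3.05e+17
Step 3: n = 7.38e+02 cm^-3

7.38e+02


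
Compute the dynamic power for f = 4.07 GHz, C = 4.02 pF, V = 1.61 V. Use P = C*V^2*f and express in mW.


Step 1: V^2 = 1.61^2 = 2.5921 V^2
Step 2: P = C*V^2*f = 4.02e-12 F * 2.5921 * 4.07e9 Hz
Step 3: P = 4.241038494e-02 W
Step 4: P = 42.41 mW

42.41


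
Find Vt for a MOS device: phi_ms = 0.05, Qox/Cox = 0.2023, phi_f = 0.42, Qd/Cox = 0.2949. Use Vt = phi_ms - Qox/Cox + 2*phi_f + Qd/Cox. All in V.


Step 1: Vt = phi_ms - Qox/Cox + 2*phi_f + Qd/Cox
Step 2: Vt = 0.05 - 0.2023 + 2*0.42 + 0.2949
Step 3: Vt = 0.05 - 0.2023 + 0.84 + 0.2949
Step 4: Vt = 0.9826 V

0.9826


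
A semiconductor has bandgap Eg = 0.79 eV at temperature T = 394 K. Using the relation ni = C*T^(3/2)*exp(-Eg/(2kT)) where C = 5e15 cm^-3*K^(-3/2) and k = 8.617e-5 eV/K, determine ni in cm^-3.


Step 1: Compute kT = 8.617e-5 * 394 = 0.03395098 eV
Step 2: Exponent = -Eg/(2kT) = -0.79/(2*0.03395098) = -11.63442
Step 3: T^(3/2) = 394^1.5 = 7820.68
Step 4: ni = 5e15 * 7820.68 * exp(-11.63442) = 3.46e+14 cm^-3

3.46e+14


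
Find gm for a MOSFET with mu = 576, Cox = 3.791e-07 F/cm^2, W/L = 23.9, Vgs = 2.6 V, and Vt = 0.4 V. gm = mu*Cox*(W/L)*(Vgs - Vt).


Step 1: Vov = Vgs - Vt = 2.6 - 0.4 = 2.2 V
Step 2: gm = mu * Cox * (W/L) * Vov
Step 3: gm = 576 * 3.791e-07 * 23.9 * 2.2 = 1.15e-02 S

1.15e-02


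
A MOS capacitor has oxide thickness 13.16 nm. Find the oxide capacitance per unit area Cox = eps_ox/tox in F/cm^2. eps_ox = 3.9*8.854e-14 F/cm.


Step 1: eps_ox = 3.9 * 8.854e-14 = 3.45306e-13 F/cm
Step 2: tox in cm = 13.16 nm * 1e-7 = 1.3160e-06 cm
Step 3: Cox = 3.45306e-13 / 1.3160e-06 = 2.62e-07 F/cm^2

2.62e-07


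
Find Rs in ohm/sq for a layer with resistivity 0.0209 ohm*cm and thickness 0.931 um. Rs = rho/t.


Step 1: Convert thickness to cm: t = 0.931 um = 9.3100e-05 cm
Step 2: Rs = rho / t = 0.0209 / 9.3100e-05
Step 3: Rs = 224.5 ohm/sq

224.5


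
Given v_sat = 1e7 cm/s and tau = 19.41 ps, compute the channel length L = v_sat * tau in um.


Step 1: tau in seconds = 19.41 ps * 1e-12 = 1.9410e-11 s
Step 2: L = v_sat * tau = 1e7 * 1.9410e-11 = 1.9410e-04 cm
Step 3: L in um = 1.9410e-04 * 1e4 = 1.941 um

1.941


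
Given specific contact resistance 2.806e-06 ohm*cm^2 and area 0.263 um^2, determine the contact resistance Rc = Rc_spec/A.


Step 1: Convert area to cm^2: 0.263 um^2 = 2.6300e-09 cm^2
Step 2: Rc = Rc_spec / A = 2.806e-06 / 2.6300e-09
Step 3: Rc = 1.07e+03 ohms

1.07e+03


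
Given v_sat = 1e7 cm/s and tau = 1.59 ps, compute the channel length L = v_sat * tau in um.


Step 1: tau in seconds = 1.59 ps * 1e-12 = 1.5900e-12 s
Step 2: L = v_sat * tau = 1e7 * 1.5900e-12 = 1.5900e-05 cm
Step 3: L in um = 1.5900e-05 * 1e4 = 0.159 um

0.159


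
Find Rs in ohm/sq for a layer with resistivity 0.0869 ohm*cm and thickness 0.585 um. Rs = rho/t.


Step 1: Convert thickness to cm: t = 0.585 um = 5.8500e-05 cm
Step 2: Rs = rho / t = 0.0869 / 5.8500e-05
Step 3: Rs = 1485.5 ohm/sq

1485.5


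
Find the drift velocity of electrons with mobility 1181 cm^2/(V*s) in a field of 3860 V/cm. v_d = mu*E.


Step 1: v_d = mu * E
Step 2: v_d = 1181 * 3860 = 4558660
Step 3: v_d = 4.56e+06 cm/s

4.56e+06


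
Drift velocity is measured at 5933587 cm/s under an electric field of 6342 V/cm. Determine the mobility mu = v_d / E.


Step 1: mu = v_d / E
Step 2: mu = 5933587 / 6342
Step 3: mu = 935.6 cm^2/(V*s)

935.6


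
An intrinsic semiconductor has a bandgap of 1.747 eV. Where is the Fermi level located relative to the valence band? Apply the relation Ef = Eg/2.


Step 1: For an intrinsic semiconductor, the Fermi level sits at midgap.
Step 2: Ef = Eg / 2 = 1.747 / 2 = 0.8735 eV

0.8735


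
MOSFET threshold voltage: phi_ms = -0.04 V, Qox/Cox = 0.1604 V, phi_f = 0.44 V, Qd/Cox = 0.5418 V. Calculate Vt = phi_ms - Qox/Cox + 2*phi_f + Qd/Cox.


Step 1: Vt = phi_ms - Qox/Cox + 2*phi_f + Qd/Cox
Step 2: Vt = -0.04 - 0.1604 + 2*0.44 + 0.5418
Step 3: Vt = -0.04 - 0.1604 + 0.88 + 0.5418
Step 4: Vt = 1.2214 V

1.2214


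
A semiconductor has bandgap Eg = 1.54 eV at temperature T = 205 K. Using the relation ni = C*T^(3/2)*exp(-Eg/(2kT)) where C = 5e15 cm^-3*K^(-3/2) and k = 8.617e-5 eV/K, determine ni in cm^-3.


Step 1: Compute kT = 8.617e-5 * 205 = 0.01766485 eV
Step 2: Exponent = -Eg/(2kT) = -1.54/(2*0.01766485) = -43.58939
Step 3: T^(3/2) = 205^1.5 = 2935.15
Step 4: ni = 5e15 * 2935.15 * exp(-43.58939) = 1.72e+00 cm^-3

1.72e+00


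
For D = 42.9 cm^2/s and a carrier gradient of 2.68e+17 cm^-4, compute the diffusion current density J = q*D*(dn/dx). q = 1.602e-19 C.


Step 1: J = q * D * (dn/dx)
Step 2: J = 1.602e-19 * 42.9 * 2.68e+17
Step 3: J = 1.84e+00 A/cm^2

1.84e+00


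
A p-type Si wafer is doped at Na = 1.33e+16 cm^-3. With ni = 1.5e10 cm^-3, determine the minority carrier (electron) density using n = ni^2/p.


Step 1: Majority hole concentration p ≈ Na = 1.33e+16 cm^-3
Step 2: n = ni^2 / Na = (1.5e10)^2 / 1.33e+16
Step 3: n = 1.69e+04 cm^-3

1.69e+04


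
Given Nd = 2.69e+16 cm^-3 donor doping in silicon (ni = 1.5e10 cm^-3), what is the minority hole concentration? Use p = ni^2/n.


Step 1: Since Nd >> ni, n ≈ Nd = 2.69e+16 cm^-3
Step 2: p = ni^2 / n = (1.5e10)^2 / 2.69e+16
Step 3: p = 2.25e20 / 2.69e+16 = 8.36e+03 cm^-3

8.36e+03


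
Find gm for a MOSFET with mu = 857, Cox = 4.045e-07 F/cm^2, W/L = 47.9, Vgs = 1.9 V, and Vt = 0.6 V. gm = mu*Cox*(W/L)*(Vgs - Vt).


Step 1: Vov = Vgs - Vt = 1.9 - 0.6 = 1.3 V
Step 2: gm = mu * Cox * (W/L) * Vov
Step 3: gm = 857 * 4.045e-07 * 47.9 * 1.3 = 2.16e-02 S

2.16e-02


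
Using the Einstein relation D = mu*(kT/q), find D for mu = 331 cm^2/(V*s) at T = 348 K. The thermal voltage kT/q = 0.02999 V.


Step 1: D = mu * (kT/q)
Step 2: D = 331 * 0.02999
Step 3: D = 9.93 cm^2/s

9.93


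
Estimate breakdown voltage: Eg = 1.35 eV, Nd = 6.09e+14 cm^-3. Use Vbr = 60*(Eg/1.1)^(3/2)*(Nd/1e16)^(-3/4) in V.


Step 1: Eg/1.1 = 1.35/1.1 = 1.227273
Step 2: (Eg/1.1)^1.5 = 1.227273^1.5 = 1.359602
Step 3: (Nd/1e16)^(-0.75) = (0.0609)^(-0.75) = 8.157123
Step 4: Vbr = 60 * 1.359602 * 8.157123 = 665.4 V

665.4


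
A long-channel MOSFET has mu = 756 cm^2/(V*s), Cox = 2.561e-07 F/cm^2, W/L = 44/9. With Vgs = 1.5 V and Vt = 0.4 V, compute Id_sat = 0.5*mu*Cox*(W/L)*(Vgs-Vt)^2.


Step 1: Overdrive voltage Vov = Vgs - Vt = 1.5 - 0.4 = 1.1 V
Step 2: W/L = 44/9 = 4.88889
Step 3: Id = 0.5 * 756 * 2.561e-07 * 4.88889 * 1.1^2
Step 4: Id = 5.73e-04 A

5.73e-04


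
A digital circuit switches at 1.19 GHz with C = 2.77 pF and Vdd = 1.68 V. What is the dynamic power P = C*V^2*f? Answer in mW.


Step 1: V^2 = 1.68^2 = 2.8224 V^2
Step 2: P = C*V^2*f = 2.77e-12 F * 2.8224 * 1.19e9 Hz
Step 3: P = 9.30347712e-03 W
Step 4: P = 9.303 mW

9.303


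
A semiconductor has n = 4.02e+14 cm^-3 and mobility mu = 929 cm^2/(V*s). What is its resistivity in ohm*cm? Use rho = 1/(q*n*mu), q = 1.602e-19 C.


Step 1: sigma = q * n * mu = 1.602e-19 * 4.02e+14 * 929 = 5.98280e-02 S/cm
Step 2: rho = 1 / sigma = 1 / 5.98280e-02 = 16.71 ohm*cm

16.71


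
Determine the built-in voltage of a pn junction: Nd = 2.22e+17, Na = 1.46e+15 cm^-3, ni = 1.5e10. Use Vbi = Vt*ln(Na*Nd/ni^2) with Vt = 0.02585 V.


Step 1: Compute Na*Nd/ni^2 = 1.46e+15 * 2.22e+17 / (1.5e10)^2 = 1.4405e+12
Step 2: ln(1.4405e+12) = 27.9960
Step 3: Vbi = 0.02585 * 27.9960 = 0.724 V

0.724


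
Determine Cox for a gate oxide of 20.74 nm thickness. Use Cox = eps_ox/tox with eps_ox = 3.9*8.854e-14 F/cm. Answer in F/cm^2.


Step 1: eps_ox = 3.9 * 8.854e-14 = 3.45306e-13 F/cm
Step 2: tox in cm = 20.74 nm * 1e-7 = 2.0740e-06 cm
Step 3: Cox = 3.45306e-13 / 2.0740e-06 = 1.66e-07 F/cm^2

1.66e-07


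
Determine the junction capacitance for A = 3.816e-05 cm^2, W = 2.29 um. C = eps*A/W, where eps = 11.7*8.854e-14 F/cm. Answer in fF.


Step 1: eps_Si = 11.7 * 8.854e-14 = 1.035918e-12 F/cm
Step 2: W in cm = 2.29 * 1e-4 = 2.29e-04 cm
Step 3: C = 1.035918e-12 * 3.816e-05 / 2.29e-04 = 1.726228e-13 F
Step 4: C = 172.62 fF

172.62


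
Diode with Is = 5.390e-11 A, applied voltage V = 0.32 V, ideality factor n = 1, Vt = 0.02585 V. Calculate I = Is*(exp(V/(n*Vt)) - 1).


Step 1: V/(n*Vt) = 0.32/(1*0.02585) = 12.3791
Step 2: exp(12.3791) = 2.3778e+05
Step 3: I = 5.390e-11 * (2.3778e+05 - 1) = 1.28e-05 A

1.28e-05


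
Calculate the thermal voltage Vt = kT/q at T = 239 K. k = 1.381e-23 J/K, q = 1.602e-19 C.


Step 1: kT = 1.381e-23 * 239 = 3.30059e-21 J
Step 2: Vt = kT/q = 3.30059e-21 / 1.602e-19
Step 3: Vt = 0.0206 V

0.0206


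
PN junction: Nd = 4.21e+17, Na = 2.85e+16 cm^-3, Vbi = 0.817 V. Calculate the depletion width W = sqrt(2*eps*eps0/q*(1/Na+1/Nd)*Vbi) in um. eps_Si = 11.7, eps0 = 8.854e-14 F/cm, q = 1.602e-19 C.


Step 1: 1/Na + 1/Nd = 1/2.85e+16 + 1/4.21e+17 = 3.74630e-17
Step 2: 2*eps*eps0/q = 2*11.7*8.854e-14/1.602e-19 = 1.293281e+07
Step 3: W^2 = 1.293281e+07 * 3.74630e-17 * 0.817 = 3.95838e-10
Step 4: W = sqrt(3.95838e-10) = 1.990e-05 cm = 0.199 um

0.199


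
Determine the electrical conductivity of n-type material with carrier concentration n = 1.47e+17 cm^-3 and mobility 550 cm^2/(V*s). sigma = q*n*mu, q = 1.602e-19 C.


Step 1: sigma = q * n * mu
Step 2: sigma = 1.602e-19 * 1.47e+17 * 550
Step 3: sigma = 1.295e+01 S/cm

1.295e+01


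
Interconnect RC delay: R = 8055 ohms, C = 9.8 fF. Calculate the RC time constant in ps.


Step 1: tau = R * C
Step 2: tau = 8055 * 9.8 fF = 8055 * 9.8e-15 F
Step 3: tau = 7.8939e-11 s = 78.939 ps

78.939


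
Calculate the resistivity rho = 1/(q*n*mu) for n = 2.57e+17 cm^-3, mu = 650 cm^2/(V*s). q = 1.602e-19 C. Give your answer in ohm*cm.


Step 1: sigma = q * n * mu = 1.602e-19 * 2.57e+17 * 650 = 2.67614e+01 S/cm
Step 2: rho = 1 / sigma = 1 / 2.67614e+01 = 0.03737 ohm*cm

0.03737


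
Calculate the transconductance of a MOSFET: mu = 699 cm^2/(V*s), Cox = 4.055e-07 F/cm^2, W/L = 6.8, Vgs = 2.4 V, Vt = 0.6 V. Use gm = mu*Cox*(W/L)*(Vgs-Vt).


Step 1: Vov = Vgs - Vt = 2.4 - 0.6 = 1.8 V
Step 2: gm = mu * Cox * (W/L) * Vov
Step 3: gm = 699 * 4.055e-07 * 6.8 * 1.8 = 3.47e-03 S

3.47e-03


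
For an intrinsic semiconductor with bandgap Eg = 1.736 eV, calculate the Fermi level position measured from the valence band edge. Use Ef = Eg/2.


Step 1: For an intrinsic semiconductor, the Fermi level sits at midgap.
Step 2: Ef = Eg / 2 = 1.736 / 2 = 0.868 eV

0.868


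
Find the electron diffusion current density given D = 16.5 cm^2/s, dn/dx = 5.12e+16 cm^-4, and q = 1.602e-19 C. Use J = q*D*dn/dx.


Step 1: J = q * D * (dn/dx)
Step 2: J = 1.602e-19 * 16.5 * 5.12e+16
Step 3: J = 1.35e-01 A/cm^2

1.35e-01


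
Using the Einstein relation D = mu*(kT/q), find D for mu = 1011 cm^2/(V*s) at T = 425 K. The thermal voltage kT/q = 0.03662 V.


Step 1: D = mu * (kT/q)
Step 2: D = 1011 * 0.03662
Step 3: D = 37.02 cm^2/s

37.02


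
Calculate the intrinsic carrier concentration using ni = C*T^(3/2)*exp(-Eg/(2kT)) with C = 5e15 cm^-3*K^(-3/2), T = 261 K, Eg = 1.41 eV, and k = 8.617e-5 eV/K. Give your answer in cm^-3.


Step 1: Compute kT = 8.617e-5 * 261 = 0.02249037 eV
Step 2: Exponent = -Eg/(2kT) = -1.41/(2*0.02249037) = -31.34675
Step 3: T^(3/2) = 261^1.5 = 4216.58
Step 4: ni = 5e15 * 4216.58 * exp(-31.34675) = 5.13e+05 cm^-3

5.13e+05


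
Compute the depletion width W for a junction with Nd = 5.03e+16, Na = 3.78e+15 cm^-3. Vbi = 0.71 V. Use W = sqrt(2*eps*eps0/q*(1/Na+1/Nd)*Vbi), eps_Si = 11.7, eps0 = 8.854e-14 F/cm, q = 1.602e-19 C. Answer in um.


Step 1: 1/Na + 1/Nd = 1/3.78e+15 + 1/5.03e+16 = 2.84431e-16
Step 2: 2*eps*eps0/q = 2*11.7*8.854e-14/1.602e-19 = 1.293281e+07
Step 3: W^2 = 1.293281e+07 * 2.84431e-16 * 0.71 = 2.61173e-09
Step 4: W = sqrt(2.61173e-09) = 5.111e-05 cm = 0.5111 um

0.5111


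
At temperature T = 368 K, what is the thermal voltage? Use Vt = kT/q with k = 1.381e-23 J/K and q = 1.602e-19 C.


Step 1: kT = 1.381e-23 * 368 = 5.08208e-21 J
Step 2: Vt = kT/q = 5.08208e-21 / 1.602e-19
Step 3: Vt = 0.03172 V

0.03172


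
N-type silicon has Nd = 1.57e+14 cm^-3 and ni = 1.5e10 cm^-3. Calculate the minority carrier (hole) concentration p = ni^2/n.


Step 1: Since Nd >> ni, n ≈ Nd = 1.57e+14 cm^-3
Step 2: p = ni^2 / n = (1.5e10)^2 / 1.57e+14
Step 3: p = 2.25e20 / 1.57e+14 = 1.43e+06 cm^-3

1.43e+06


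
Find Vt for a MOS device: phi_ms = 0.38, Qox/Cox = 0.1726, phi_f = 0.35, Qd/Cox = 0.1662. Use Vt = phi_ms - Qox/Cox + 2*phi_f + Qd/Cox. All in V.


Step 1: Vt = phi_ms - Qox/Cox + 2*phi_f + Qd/Cox
Step 2: Vt = 0.38 - 0.1726 + 2*0.35 + 0.1662
Step 3: Vt = 0.38 - 0.1726 + 0.7 + 0.1662
Step 4: Vt = 1.0736 V

1.0736


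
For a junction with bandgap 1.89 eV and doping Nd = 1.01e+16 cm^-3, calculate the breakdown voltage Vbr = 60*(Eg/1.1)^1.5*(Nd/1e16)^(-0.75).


Step 1: Eg/1.1 = 1.89/1.1 = 1.718182
Step 2: (Eg/1.1)^1.5 = 1.718182^1.5 = 2.252183
Step 3: (Nd/1e16)^(-0.75) = (1.01)^(-0.75) = 0.992565
Step 4: Vbr = 60 * 2.252183 * 0.992565 = 134.1 V

134.1


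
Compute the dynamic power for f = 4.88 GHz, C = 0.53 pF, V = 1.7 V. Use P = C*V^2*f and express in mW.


Step 1: V^2 = 1.7^2 = 2.89 V^2
Step 2: P = C*V^2*f = 0.53e-12 F * 2.89 * 4.88e9 Hz
Step 3: P = 7.474696e-03 W
Step 4: P = 7.475 mW

7.475


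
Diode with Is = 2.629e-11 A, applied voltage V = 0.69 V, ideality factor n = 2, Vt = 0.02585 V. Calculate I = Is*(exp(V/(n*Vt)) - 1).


Step 1: V/(n*Vt) = 0.69/(2*0.02585) = 13.3462
Step 2: exp(13.3462) = 6.2543e+05
Step 3: I = 2.629e-11 * (6.2543e+05 - 1) = 1.64e-05 A

1.64e-05


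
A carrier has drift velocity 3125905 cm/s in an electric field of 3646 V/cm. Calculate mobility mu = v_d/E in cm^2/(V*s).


Step 1: mu = v_d / E
Step 2: mu = 3125905 / 3646
Step 3: mu = 857.35 cm^2/(V*s)

857.35


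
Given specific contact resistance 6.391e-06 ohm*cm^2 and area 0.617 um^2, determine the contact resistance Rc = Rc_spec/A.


Step 1: Convert area to cm^2: 0.617 um^2 = 6.1700e-09 cm^2
Step 2: Rc = Rc_spec / A = 6.391e-06 / 6.1700e-09
Step 3: Rc = 1.04e+03 ohms

1.04e+03


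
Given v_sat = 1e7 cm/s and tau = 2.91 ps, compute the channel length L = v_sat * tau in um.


Step 1: tau in seconds = 2.91 ps * 1e-12 = 2.9100e-12 s
Step 2: L = v_sat * tau = 1e7 * 2.9100e-12 = 2.9100e-05 cm
Step 3: L in um = 2.9100e-05 * 1e4 = 0.291 um

0.291


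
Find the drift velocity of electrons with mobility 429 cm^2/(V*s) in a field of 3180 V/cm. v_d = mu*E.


Step 1: v_d = mu * E
Step 2: v_d = 429 * 3180 = 1364220
Step 3: v_d = 1.36e+06 cm/s

1.36e+06


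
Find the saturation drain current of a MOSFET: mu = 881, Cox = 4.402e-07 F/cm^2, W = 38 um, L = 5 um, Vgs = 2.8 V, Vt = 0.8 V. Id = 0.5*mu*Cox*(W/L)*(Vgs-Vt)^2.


Step 1: Overdrive voltage Vov = Vgs - Vt = 2.8 - 0.8 = 2.0 V
Step 2: W/L = 38/5 = 7.6
Step 3: Id = 0.5 * 881 * 4.402e-07 * 7.6 * 2.0^2
Step 4: Id = 5.89e-03 A

5.89e-03
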